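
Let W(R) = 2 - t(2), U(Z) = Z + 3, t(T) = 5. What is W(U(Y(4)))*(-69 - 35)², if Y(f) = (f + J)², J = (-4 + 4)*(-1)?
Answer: -32448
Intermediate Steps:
J = 0 (J = 0*(-1) = 0)
Y(f) = f² (Y(f) = (f + 0)² = f²)
U(Z) = 3 + Z
W(R) = -3 (W(R) = 2 - 1*5 = 2 - 5 = -3)
W(U(Y(4)))*(-69 - 35)² = -3*(-69 - 35)² = -3*(-104)² = -3*10816 = -32448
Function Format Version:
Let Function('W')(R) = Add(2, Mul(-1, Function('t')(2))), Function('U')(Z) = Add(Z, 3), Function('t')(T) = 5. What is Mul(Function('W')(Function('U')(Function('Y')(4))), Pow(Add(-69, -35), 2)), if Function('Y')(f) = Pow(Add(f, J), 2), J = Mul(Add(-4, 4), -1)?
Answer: -32448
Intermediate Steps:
J = 0 (J = Mul(0, -1) = 0)
Function('Y')(f) = Pow(f, 2) (Function('Y')(f) = Pow(Add(f, 0), 2) = Pow(f, 2))
Function('U')(Z) = Add(3, Z)
Function('W')(R) = -3 (Function('W')(R) = Add(2, Mul(-1, 5)) = Add(2, -5) = -3)
Mul(Function('W')(Function('U')(Function('Y')(4))), Pow(Add(-69, -35), 2)) = Mul(-3, Pow(Add(-69, -35), 2)) = Mul(-3, Pow(-104, 2)) = Mul(-3, 10816) = -32448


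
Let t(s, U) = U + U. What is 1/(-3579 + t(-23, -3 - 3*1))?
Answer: -1/3591 ≈ -0.00027847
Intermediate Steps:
t(s, U) = 2*U
1/(-3579 + t(-23, -3 - 3*1)) = 1/(-3579 + 2*(-3 - 3*1)) = 1/(-3579 + 2*(-3 - 3)) = 1/(-3579 + 2*(-6)) = 1/(-3579 - 12) = 1/(-3591) = -1/3591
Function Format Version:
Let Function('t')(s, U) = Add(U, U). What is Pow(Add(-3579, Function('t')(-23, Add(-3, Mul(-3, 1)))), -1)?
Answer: Rational(-1, 3591) ≈ -0.00027847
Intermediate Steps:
Function('t')(s, U) = Mul(2, U)
Pow(Add(-3579, Function('t')(-23, Add(-3, Mul(-3, 1)))), -1) = Pow(Add(-3579, Mul(2, Add(-3, Mul(-3, 1)))), -1) = Pow(Add(-3579, Mul(2, Add(-3, -3))), -1) = Pow(Add(-3579, Mul(2, -6)), -1) = Pow(Add(-3579, -12), -1) = Pow(-3591, -1) = Rational(-1, 3591)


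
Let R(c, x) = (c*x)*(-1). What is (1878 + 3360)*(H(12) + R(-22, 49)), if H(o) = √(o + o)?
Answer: 5646564 + 10476*√6 ≈ 5.6722e+6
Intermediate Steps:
R(c, x) = -c*x
H(o) = √2*√o (H(o) = √(2*o) = √2*√o)
(1878 + 3360)*(H(12) + R(-22, 49)) = (1878 + 3360)*(√2*√12 - 1*(-22)*49) = 5238*(√2*(2*√3) + 1078) = 5238*(2*√6 + 1078) = 5238*(1078 + 2*√6) = 5646564 + 10476*√6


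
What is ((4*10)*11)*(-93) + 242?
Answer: -40678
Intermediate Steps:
((4*10)*11)*(-93) + 242 = (40*11)*(-93) + 242 = 440*(-93) + 242 = -40920 + 242 = -40678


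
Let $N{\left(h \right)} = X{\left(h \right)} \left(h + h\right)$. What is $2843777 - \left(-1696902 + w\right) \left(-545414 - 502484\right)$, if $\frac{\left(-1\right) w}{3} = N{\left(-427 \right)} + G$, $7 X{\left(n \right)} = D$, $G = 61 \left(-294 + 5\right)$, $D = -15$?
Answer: $-1728510146713$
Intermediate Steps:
$G = -17629$ ($G = 61 \left(-289\right) = -17629$)
$X{\left(n \right)} = - \frac{15}{7}$ ($X{\left(n \right)} = \frac{1}{7} \left(-15\right) = - \frac{15}{7}$)
$N{\left(h \right)} = - \frac{30 h}{7}$ ($N{\left(h \right)} = - \frac{15 \left(h + h\right)}{7} = - \frac{15 \cdot 2 h}{7} = - \frac{30 h}{7}$)
$w = 47397$ ($w = - 3 \left(\left(- \frac{30}{7}\right) \left(-427\right) - 17629\right) = - 3 \left(1830 - 17629\right) = \left(-3\right) \left(-15799\right) = 47397$)
$2843777 - \left(-1696902 + w\right) \left(-545414 - 502484\right) = 2843777 - \left(-1696902 + 47397\right) \left(-545414 - 502484\right) = 2843777 - \left(-1649505\right) \left(-1047898\right) = 2843777 - 1728512990490 = -1728510146713$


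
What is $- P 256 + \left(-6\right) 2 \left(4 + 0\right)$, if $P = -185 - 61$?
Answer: $62928$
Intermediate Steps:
$P = -246$ ($P = -185 - 61 = -246$)
$- P 256 + \left(-6\right) 2 \left(4 + 0\right) = \left(-1\right) \left(-246\right) 256 + \left(-6\right) 2 \left(4 + 0\right) = 246 \cdot 256 - 48 = 62976 - 48 = 62928$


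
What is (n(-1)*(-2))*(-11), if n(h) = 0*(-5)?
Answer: 0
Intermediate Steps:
n(h) = 0
(n(-1)*(-2))*(-11) = (0*(-2))*(-11) = 0*(-11) = 0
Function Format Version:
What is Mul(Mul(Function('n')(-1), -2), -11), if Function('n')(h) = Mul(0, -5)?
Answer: 0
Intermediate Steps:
Function('n')(h) = 0
Mul(Mul(Function('n')(-1), -2), -11) = Mul(Mul(0, -2), -11) = Mul(0, -11) = 0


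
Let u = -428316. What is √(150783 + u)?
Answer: 3*I*√30837 ≈ 526.81*I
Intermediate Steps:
√(150783 + u) = √(150783 - 428316) = √(-277533) = 3*I*√30837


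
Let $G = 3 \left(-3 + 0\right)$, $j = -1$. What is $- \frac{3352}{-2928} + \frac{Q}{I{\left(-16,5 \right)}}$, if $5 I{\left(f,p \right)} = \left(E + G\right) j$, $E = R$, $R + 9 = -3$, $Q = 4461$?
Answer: $\frac{2724143}{2562} \approx 1063.3$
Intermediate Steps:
$R = -12$ ($R = -9 - 3 = -12$)
$E = -12$
$G = -9$ ($G = 3 \left(-3\right) = -9$)
$I{\left(f,p \right)} = \frac{21}{5}$ ($I{\left(f,p \right)} = \frac{\left(-12 - 9\right) \left(-1\right)}{5} = \frac{\left(-21\right) \left(-1\right)}{5} = \frac{1}{5} \cdot 21 = \frac{21}{5}$)
$- \frac{3352}{-2928} + \frac{Q}{I{\left(-16,5 \right)}} = - \frac{3352}{-2928} + \frac{4461}{\frac{21}{5}} = \left(-3352\right) \left(- \frac{1}{2928}\right) + 4461 \cdot \frac{5}{21} = \frac{419}{366} + \frac{7435}{7} = \frac{2724143}{2562}$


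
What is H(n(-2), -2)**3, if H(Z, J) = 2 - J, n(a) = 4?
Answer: 64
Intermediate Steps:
H(n(-2), -2)**3 = (2 - 1*(-2))**3 = (2 + 2)**3 = 4**3 = 64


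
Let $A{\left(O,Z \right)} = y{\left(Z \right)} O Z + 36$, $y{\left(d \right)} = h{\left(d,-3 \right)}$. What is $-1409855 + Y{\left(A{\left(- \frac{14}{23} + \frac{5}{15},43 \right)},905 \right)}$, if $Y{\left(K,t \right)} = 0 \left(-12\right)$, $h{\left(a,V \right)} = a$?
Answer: $-1409855$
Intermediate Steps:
$y{\left(d \right)} = d$
$A{\left(O,Z \right)} = 36 + O Z^{2}$ ($A{\left(O,Z \right)} = Z O Z + 36 = O Z Z + 36 = O Z^{2} + 36 = 36 + O Z^{2}$)
$Y{\left(K,t \right)} = 0$
$-1409855 + Y{\left(A{\left(- \frac{14}{23} + \frac{5}{15},43 \right)},905 \right)} = -1409855 + 0 = -1409855$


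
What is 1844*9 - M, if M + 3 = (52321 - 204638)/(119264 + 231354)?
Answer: 5820060499/350618 ≈ 16599.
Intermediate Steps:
M = -1204171/350618 (M = -3 + (52321 - 204638)/(119264 + 231354) = -3 - 152317/350618 = -1204171/350618 ≈ -3.4344)
1844*9 - M = 1844*9 - 1*(-1204171/350618) = 16596 + 1204171/350618 = 5820060499/350618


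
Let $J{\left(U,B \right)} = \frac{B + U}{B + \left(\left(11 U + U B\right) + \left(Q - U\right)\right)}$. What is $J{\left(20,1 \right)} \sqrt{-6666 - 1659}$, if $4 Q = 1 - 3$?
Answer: $\frac{10 i \sqrt{37}}{7} \approx 8.6897 i$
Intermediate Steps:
$Q = - \frac{1}{2}$ ($Q = \frac{1 - 3}{4} = \frac{1}{4} \left(-2\right) = - \frac{1}{2} \approx -0.5$)
$J{\left(U,B \right)} = \frac{B + U}{- \frac{1}{2} + B + 10 U + B U}$ ($J{\left(U,B \right)} = \frac{B + U}{B - \left(\frac{1}{2} - 10 U - U B\right)} = \frac{B + U}{B - \left(\frac{1}{2} - 10 U - B U\right)} = \frac{B + U}{B + \left(- \frac{1}{2} + 10 U + B U\right)} = \frac{B + U}{- \frac{1}{2} + B + 10 U + B U}$)
$J{\left(20,1 \right)} \sqrt{-6666 - 1659} = \frac{2 \left(1 + 20\right)}{-1 + 2 \cdot 1 + 20 \cdot 20 + 2 \cdot 1 \cdot 20} \sqrt{-6666 - 1659} = 2 \frac{1}{-1 + 2 + 400 + 40} \cdot 21 \sqrt{-8325} = 2 \cdot \frac{1}{441} \cdot 21 \cdot 15 i \sqrt{37} = \frac{2 \cdot 15 i \sqrt{37}}{21} = \frac{10 i \sqrt{37}}{7}$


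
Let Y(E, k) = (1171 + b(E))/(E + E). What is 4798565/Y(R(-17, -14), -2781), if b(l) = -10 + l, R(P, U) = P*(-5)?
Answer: 407878025/623 ≈ 6.5470e+5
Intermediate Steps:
R(P, U) = -5*P
Y(E, k) = (1161 + E)/(2*E) (Y(E, k) = (1171 + (-10 + E))/(E + E) = (1161 + E)/((2*E)) = (1161 + E)*(1/(2*E)) = (1161 + E)/(2*E))
4798565/Y(R(-17, -14), -2781) = 4798565/(((1161 - 5*(-17))/(2*((-5*(-17)))))) = 4798565/(((½)*(1161 + 85)/85)) = 4798565/(((½)*(1/85)*1246)) = 4798565/(623/85) = 4798565*(85/623) = 407878025/623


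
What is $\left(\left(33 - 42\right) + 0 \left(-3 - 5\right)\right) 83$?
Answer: $-747$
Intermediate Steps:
$\left(\left(33 - 42\right) + 0 \left(-3 - 5\right)\right) 83 = \left(\left(33 - 42\right) + 0 \left(-8\right)\right) 83 = \left(-9 + 0\right) 83 = \left(-9\right) 83 = -747$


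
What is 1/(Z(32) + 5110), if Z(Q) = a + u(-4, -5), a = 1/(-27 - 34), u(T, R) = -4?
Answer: 61/311465 ≈ 0.00019585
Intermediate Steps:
a = -1/61 (a = 1/(-61) = -1/61 ≈ -0.016393)
Z(Q) = -245/61 (Z(Q) = -1/61 - 4 = -245/61)
1/(Z(32) + 5110) = 1/(-245/61 + 5110) = 1/(311465/61) = 61/311465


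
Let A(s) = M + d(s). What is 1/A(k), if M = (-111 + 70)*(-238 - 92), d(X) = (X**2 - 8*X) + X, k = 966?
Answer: 1/939924 ≈ 1.0639e-6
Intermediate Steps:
d(X) = X**2 - 7*X
M = 13530 (M = -41*(-330) = 13530)
A(s) = 13530 + s*(-7 + s)
1/A(k) = 1/(13530 + 966*(-7 + 966)) = 1/(13530 + 966*959) = 1/(13530 + 926394) = 1/939924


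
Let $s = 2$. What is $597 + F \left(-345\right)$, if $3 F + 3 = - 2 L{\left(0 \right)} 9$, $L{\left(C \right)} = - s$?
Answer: $-3198$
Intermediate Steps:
$L{\left(C \right)} = -2$ ($L{\left(C \right)} = \left(-1\right) 2 = -2$)
$F = 11$ ($F = -1 + \frac{\left(-2\right) \left(-2\right) 9}{3} = -1 + \frac{4 \cdot 9}{3} = -1 + \frac{1}{3} \cdot 36 = -1 + 12 = 11$)
$597 + F \left(-345\right) = 597 + 11 \left(-345\right) = 597 - 3795 = -3198$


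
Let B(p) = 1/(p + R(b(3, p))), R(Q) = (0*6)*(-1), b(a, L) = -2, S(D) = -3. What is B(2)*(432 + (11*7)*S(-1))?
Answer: 201/2 ≈ 100.50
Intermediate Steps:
R(Q) = 0 (R(Q) = 0*(-1) = 0)
B(p) = 1/p (B(p) = 1/(p + 0) = 1/p)
B(2)*(432 + (11*7)*S(-1)) = (432 + (11*7)*(-3))/2 = (432 + 77*(-3))/2 = (432 - 231)/2 = (½)*201 = 201/2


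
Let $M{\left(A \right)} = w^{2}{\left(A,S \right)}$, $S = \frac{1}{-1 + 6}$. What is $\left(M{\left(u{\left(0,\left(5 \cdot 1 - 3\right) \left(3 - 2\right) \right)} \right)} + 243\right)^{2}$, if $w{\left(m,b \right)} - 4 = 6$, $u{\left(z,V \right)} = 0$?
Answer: $117649$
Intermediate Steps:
$S = \frac{1}{5} \approx 0.2$
$w{\left(m,b \right)} = 10$ ($w{\left(m,b \right)} = 4 + 6 = 10$)
$M{\left(A \right)} = 100$ ($M{\left(A \right)} = 10^{2} = 100$)
$\left(M{\left(u{\left(0,\left(5 \cdot 1 - 3\right) \left(3 - 2\right) \right)} \right)} + 243\right)^{2} = \left(100 + 243\right)^{2} = 343^{2} = 117649$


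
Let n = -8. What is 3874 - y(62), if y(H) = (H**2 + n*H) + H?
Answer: 464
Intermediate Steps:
y(H) = H**2 - 7*H (y(H) = (H**2 - 8*H) + H = H**2 - 7*H)
3874 - y(62) = 3874 - 62*(-7 + 62) = 3874 - 62*55 = 3874 - 1*3410 = 3874 - 3410 = 464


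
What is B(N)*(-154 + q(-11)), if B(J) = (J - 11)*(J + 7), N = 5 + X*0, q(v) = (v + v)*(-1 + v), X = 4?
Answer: -7920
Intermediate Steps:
q(v) = 2*v*(-1 + v) (q(v) = (2*v)*(-1 + v) = 2*v*(-1 + v))
N = 5 (N = 5 + 4*0 = 5 + 0 = 5)
B(J) = (-11 + J)*(7 + J)
B(N)*(-154 + q(-11)) = (-77 + 5**2 - 4*5)*(-154 + 2*(-11)*(-1 - 11)) = (-77 + 25 - 20)*(-154 + 2*(-11)*(-12)) = -72*(-154 + 264) = -72*110 = -7920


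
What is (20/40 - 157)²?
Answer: 97969/4 ≈ 24492.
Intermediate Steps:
(20/40 - 157)² = (20*(1/40) - 157)² = (½ - 157)² = (-313/2)² = 97969/4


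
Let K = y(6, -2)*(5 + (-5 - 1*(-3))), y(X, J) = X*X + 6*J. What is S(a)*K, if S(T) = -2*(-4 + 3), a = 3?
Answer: 144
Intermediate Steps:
y(X, J) = X² + 6*J
S(T) = 2 (S(T) = -2*(-1) = 2)
K = 72 (K = (6² + 6*(-2))*(5 + (-5 - 1*(-3))) = (36 - 12)*(5 + (-5 + 3)) = 24*(5 - 2) = 24*3 = 72)
S(a)*K = 2*72 = 144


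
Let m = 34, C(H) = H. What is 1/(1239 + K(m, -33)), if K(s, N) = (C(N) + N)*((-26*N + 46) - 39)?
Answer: -1/55851 ≈ -1.7905e-5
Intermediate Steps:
K(s, N) = 2*N*(7 - 26*N) (K(s, N) = (N + N)*((-26*N + 46) - 39) = (2*N)*((46 - 26*N) - 39) = (2*N)*(7 - 26*N) = 2*N*(7 - 26*N))
1/(1239 + K(m, -33)) = 1/(1239 + 2*(-33)*(7 - 26*(-33))) = 1/(1239 + 2*(-33)*(7 + 858)) = 1/(1239 + 2*(-33)*865) = 1/(1239 - 57090) = 1/(-55851) = -1/55851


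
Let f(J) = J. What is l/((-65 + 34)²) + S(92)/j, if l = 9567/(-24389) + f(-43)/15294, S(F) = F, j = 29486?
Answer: 622454435027/229771678461366 ≈ 0.0027090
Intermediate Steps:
l = -147366425/373005366 (l = 9567/(-24389) - 43/15294 = 9567*(-1/24389) - 43*1/15294 = -9567/24389 - 43/15294 = -147366425/373005366 ≈ -0.39508)
l/((-65 + 34)²) + S(92)/j = -147366425/(373005366*(-65 + 34)²) + 92/29486 = -147366425/(373005366*((-31)²)) + 92*(1/29486) = -147366425/373005366/961 + 2/641 = -147366425/373005366*1/961 + 2/641 = -147366425/358458156726 + 2/641 = 622454435027/229771678461366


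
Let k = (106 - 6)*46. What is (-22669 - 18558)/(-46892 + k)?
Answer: 41227/42292 ≈ 0.97482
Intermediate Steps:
k = 4600 (k = 100*46 = 4600)
(-22669 - 18558)/(-46892 + k) = (-22669 - 18558)/(-46892 + 4600) = -41227/(-42292) = -41227*(-1/42292) = 41227/42292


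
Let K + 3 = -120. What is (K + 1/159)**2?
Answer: 382437136/25281 ≈ 15127.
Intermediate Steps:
K = -123 (K = -3 - 120 = -123)
(K + 1/159)**2 = (-123 + 1/159)**2 = (-19556/159)**2 = 382437136/25281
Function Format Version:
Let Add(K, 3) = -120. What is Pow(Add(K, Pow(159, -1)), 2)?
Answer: Rational(382437136, 25281) ≈ 15127.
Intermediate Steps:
K = -123 (K = Add(-3, -120) = -123)
Pow(Add(K, Pow(159, -1)), 2) = Pow(Add(-123, Pow(159, -1)), 2) = Pow(Add(-123, Rational(1, 159)), 2) = Pow(Rational(-19556, 159), 2) = Rational(382437136, 25281)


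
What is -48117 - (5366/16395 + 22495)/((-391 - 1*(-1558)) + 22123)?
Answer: -18373342438241/381839550 ≈ -48118.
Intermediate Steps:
-48117 - (5366/16395 + 22495)/((-391 - 1*(-1558)) + 22123) = -48117 - (5366*(1/16395) + 22495)/((-391 + 1558) + 22123) = -48117 - (5366/16395 + 22495)/(1167 + 22123) = -48117 - 368810891/(16395*23290) = -48117 - 1*368810891/381839550 = -48117 - 368810891/381839550 = -18373342438241/381839550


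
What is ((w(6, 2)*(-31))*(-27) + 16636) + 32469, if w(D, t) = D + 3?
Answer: 56638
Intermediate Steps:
w(D, t) = 3 + D
((w(6, 2)*(-31))*(-27) + 16636) + 32469 = (((3 + 6)*(-31))*(-27) + 16636) + 32469 = ((9*(-31))*(-27) + 16636) + 32469 = (-279*(-27) + 16636) + 32469 = (7533 + 16636) + 32469 = 24169 + 32469 = 56638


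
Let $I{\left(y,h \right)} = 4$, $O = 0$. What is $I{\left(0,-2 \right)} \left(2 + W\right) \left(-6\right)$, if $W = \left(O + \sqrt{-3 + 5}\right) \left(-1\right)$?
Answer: $-48 + 24 \sqrt{2} \approx -14.059$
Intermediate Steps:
$W = - \sqrt{2}$ ($W = \left(0 + \sqrt{-3 + 5}\right) \left(-1\right) = \left(0 + \sqrt{2}\right) \left(-1\right) = \sqrt{2} \left(-1\right) = - \sqrt{2} \approx -1.4142$)
$I{\left(0,-2 \right)} \left(2 + W\right) \left(-6\right) = 4 \left(2 - \sqrt{2}\right) \left(-6\right) = \left(8 - 4 \sqrt{2}\right) \left(-6\right) = -48 + 24 \sqrt{2}$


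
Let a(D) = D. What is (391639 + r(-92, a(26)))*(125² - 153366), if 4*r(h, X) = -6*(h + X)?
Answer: -53958383858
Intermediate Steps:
r(h, X) = -3*X/2 - 3*h/2 (r(h, X) = (-6*(h + X))/4 = (-6*(X + h))/4 = (-6*X - 6*h)/4 = -3*X/2 - 3*h/2)
(391639 + r(-92, a(26)))*(125² - 153366) = (391639 + (-3/2*26 - 3/2*(-92)))*(125² - 153366) = (391639 + (-39 + 138))*(15625 - 153366) = (391639 + 99)*(-137741) = 391738*(-137741) = -53958383858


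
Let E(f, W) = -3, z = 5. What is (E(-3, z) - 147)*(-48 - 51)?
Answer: 14850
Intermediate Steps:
(E(-3, z) - 147)*(-48 - 51) = (-3 - 147)*(-48 - 51) = -150*(-99) = 14850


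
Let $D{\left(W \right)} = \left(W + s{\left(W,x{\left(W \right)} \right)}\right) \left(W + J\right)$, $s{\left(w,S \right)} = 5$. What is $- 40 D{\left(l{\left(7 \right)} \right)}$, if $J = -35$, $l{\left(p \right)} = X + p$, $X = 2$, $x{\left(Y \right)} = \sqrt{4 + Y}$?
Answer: $14560$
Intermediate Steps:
$l{\left(p \right)} = 2 + p$
$D{\left(W \right)} = \left(-35 + W\right) \left(5 + W\right)$ ($D{\left(W \right)} = \left(W + 5\right) \left(W - 35\right) = \left(5 + W\right) \left(-35 + W\right) = \left(-35 + W\right) \left(5 + W\right)$)
$- 40 D{\left(l{\left(7 \right)} \right)} = - 40 \left(-175 + \left(2 + 7\right)^{2} - 30 \left(2 + 7\right)\right) = - 40 \left(-175 + 9^{2} - 270\right) = - 40 \left(-175 + 81 - 270\right) = \left(-40\right) \left(-364\right) = 14560$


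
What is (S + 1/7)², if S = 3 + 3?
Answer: 1849/49 ≈ 37.735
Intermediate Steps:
S = 6
(S + 1/7)² = (6 + 1/7)² = (6 + ⅐)² = (43/7)² = 1849/49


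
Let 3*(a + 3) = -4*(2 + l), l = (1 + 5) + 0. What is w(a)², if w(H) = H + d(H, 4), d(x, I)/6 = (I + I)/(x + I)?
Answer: 2627641/7569 ≈ 347.16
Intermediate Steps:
l = 6 (l = 6 + 0 = 6)
d(x, I) = 12*I/(I + x) (d(x, I) = 6*((I + I)/(x + I)) = 6*((2*I)/(I + x)) = 6*(2*I/(I + x)) = 12*I/(I + x))
a = -41/3 (a = -3 + (-4*(2 + 6))/3 = -3 + (-4*8)/3 = -3 + (⅓)*(-32) = -3 - 32/3 = -41/3 ≈ -13.667)
w(H) = H + 48/(4 + H) (w(H) = H + 12*4/(4 + H) = H + 48/(4 + H))
w(a)² = ((48 - 41*(4 - 41/3)/3)/(4 - 41/3))² = ((48 - 41/3*(-29/3))/(-29/3))² = (-3*(48 + 1189/9)/29)² = (-3/29*1621/9)² = (-1621/87)² = 2627641/7569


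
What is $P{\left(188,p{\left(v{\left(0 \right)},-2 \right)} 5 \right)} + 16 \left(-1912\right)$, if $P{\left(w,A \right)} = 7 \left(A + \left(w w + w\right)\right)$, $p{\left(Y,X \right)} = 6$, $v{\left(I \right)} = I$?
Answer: $218342$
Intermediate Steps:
$P{\left(w,A \right)} = 7 A + 7 w + 7 w^{2}$ ($P{\left(w,A \right)} = 7 \left(A + \left(w^{2} + w\right)\right) = 7 \left(A + \left(w + w^{2}\right)\right) = 7 \left(A + w + w^{2}\right) = 7 A + 7 w + 7 w^{2}$)
$P{\left(188,p{\left(v{\left(0 \right)},-2 \right)} 5 \right)} + 16 \left(-1912\right) = \left(7 \cdot 6 \cdot 5 + 7 \cdot 188 + 7 \cdot 188^{2}\right) + 16 \left(-1912\right) = \left(7 \cdot 30 + 1316 + 7 \cdot 35344\right) - 30592 = \left(210 + 1316 + 247408\right) - 30592 = 248934 - 30592 = 218342$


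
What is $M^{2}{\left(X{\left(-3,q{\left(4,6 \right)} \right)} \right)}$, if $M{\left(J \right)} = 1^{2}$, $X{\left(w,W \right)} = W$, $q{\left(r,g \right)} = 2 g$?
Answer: $1$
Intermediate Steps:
$M{\left(J \right)} = 1$
$M^{2}{\left(X{\left(-3,q{\left(4,6 \right)} \right)} \right)} = 1^{2} = 1$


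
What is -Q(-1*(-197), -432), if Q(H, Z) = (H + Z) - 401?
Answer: 636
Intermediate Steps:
Q(H, Z) = -401 + H + Z
-Q(-1*(-197), -432) = -(-401 - 1*(-197) - 432) = -(-401 + 197 - 432) = -1*(-636) = 636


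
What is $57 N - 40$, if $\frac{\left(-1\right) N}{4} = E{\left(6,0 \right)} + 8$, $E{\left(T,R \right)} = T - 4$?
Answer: $-2320$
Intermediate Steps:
$E{\left(T,R \right)} = -4 + T$ ($E{\left(T,R \right)} = T - 4 = -4 + T$)
$N = -40$ ($N = - 4 \left(\left(-4 + 6\right) + 8\right) = - 4 \left(2 + 8\right) = \left(-4\right) 10 = -40$)
$57 N - 40 = 57 \left(-40\right) - 40 = -2280 - 40 = -2320$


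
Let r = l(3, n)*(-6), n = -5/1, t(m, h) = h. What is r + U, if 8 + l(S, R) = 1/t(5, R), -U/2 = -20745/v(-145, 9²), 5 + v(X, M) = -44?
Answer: -195396/245 ≈ -797.54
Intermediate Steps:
v(X, M) = -49 (v(X, M) = -5 - 44 = -49)
n = -5 (n = -5*1 = -5)
U = -41490/49 (U = -(-41490)/(-49) = -(-41490)*(-1)/49 = -2*20745/49 = -41490/49 ≈ -846.73)
l(S, R) = -8 + 1/R
r = 246/5 (r = (-8 + 1/(-5))*(-6) = (-8 - ⅕)*(-6) = -41/5*(-6) = 246/5 ≈ 49.200)
r + U = 246/5 - 41490/49 = -195396/245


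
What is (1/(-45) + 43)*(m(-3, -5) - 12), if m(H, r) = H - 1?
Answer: -30944/45 ≈ -687.64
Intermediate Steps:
m(H, r) = -1 + H
(1/(-45) + 43)*(m(-3, -5) - 12) = (1/(-45) + 43)*((-1 - 3) - 12) = (-1/45 + 43)*(-4 - 12) = (1934/45)*(-16) = -30944/45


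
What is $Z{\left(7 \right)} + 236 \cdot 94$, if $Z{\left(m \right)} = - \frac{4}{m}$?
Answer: $\frac{155284}{7} \approx 22183.0$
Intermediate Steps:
$Z{\left(7 \right)} + 236 \cdot 94 = - \frac{4}{7} + 236 \cdot 94 = \left(-4\right) \frac{1}{7} + 22184 = - \frac{4}{7} + 22184 = \frac{155284}{7}$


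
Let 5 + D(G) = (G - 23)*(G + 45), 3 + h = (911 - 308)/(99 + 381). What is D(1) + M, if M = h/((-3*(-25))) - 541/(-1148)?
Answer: -1167001691/1148000 ≈ -1016.6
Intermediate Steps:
h = -279/160 (h = -3 + (911 - 308)/(99 + 381) = -3 + 603/480 = -3 + 603*(1/480) = -3 + 201/160 = -279/160 ≈ -1.7437)
D(G) = -5 + (-23 + G)*(45 + G) (D(G) = -5 + (G - 23)*(G + 45) = -5 + (-23 + G)*(45 + G))
M = 514309/1148000 (M = -279/(160*((-3*(-25)))) - 541/(-1148) = -279/160/75 - 541*(-1/1148) = -279/160*1/75 + 541/1148 = -93/4000 + 541/1148 = 514309/1148000 ≈ 0.44800)
D(1) + M = (-1040 + 1² + 22*1) + 514309/1148000 = (-1040 + 1 + 22) + 514309/1148000 = -1017 + 514309/1148000 = -1167001691/1148000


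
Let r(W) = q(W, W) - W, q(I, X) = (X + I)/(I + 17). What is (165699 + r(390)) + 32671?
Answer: 80578640/407 ≈ 1.9798e+5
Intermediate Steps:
q(I, X) = (I + X)/(17 + I)
r(W) = -W + 2*W/(17 + W) (r(W) = (W + W)/(17 + W) - W = (2*W)/(17 + W) - W = 2*W/(17 + W) - W = -W + 2*W/(17 + W))
(165699 + r(390)) + 32671 = (165699 + 390*(-15 - 1*390)/(17 + 390)) + 32671 = (165699 + 390*(-15 - 390)/407) + 32671 = (165699 + 390*(1/407)*(-405)) + 32671 = (165699 - 157950/407) + 32671 = 67281543/407 + 32671 = 80578640/407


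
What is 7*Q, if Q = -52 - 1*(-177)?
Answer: 875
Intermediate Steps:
Q = 125 (Q = -52 + 177 = 125)
7*Q = 7*125 = 875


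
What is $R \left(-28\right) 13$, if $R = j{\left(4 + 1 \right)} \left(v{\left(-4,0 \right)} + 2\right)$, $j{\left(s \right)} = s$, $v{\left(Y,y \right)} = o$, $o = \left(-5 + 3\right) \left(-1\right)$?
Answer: $-7280$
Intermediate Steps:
$o = 2$ ($o = \left(-2\right) \left(-1\right) = 2$)
$v{\left(Y,y \right)} = 2$
$R = 20$ ($R = \left(4 + 1\right) \left(2 + 2\right) = 5 \cdot 4 = 20$)
$R \left(-28\right) 13 = 20 \left(-28\right) 13 = \left(-560\right) 13 = -7280$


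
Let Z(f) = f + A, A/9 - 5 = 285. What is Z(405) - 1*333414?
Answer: -330399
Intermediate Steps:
A = 2610 (A = 45 + 9*285 = 45 + 2565 = 2610)
Z(f) = 2610 + f (Z(f) = f + 2610 = 2610 + f)
Z(405) - 1*333414 = (2610 + 405) - 1*333414 = 3015 - 333414 = -330399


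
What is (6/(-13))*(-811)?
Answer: 4866/13 ≈ 374.31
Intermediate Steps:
(6/(-13))*(-811) = (6*(-1/13))*(-811) = -6/13*(-811) = 4866/13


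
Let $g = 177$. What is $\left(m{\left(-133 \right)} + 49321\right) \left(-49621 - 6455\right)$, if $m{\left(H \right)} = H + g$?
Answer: $-2768191740$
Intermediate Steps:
$m{\left(H \right)} = 177 + H$ ($m{\left(H \right)} = H + 177 = 177 + H$)
$\left(m{\left(-133 \right)} + 49321\right) \left(-49621 - 6455\right) = \left(\left(177 - 133\right) + 49321\right) \left(-49621 - 6455\right) = \left(44 + 49321\right) \left(-56076\right) = 49365 \left(-56076\right) = -2768191740$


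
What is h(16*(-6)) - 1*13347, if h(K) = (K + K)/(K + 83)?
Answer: -173319/13 ≈ -13332.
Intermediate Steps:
h(K) = 2*K/(83 + K) (h(K) = (2*K)/(83 + K) = 2*K/(83 + K))
h(16*(-6)) - 1*13347 = 2*(16*(-6))/(83 + 16*(-6)) - 1*13347 = 2*(-96)/(83 - 96) - 13347 = 2*(-96)/(-13) - 13347 = 2*(-96)*(-1/13) - 13347 = 192/13 - 13347 = -173319/13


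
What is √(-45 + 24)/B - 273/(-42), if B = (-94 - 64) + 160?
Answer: 13/2 + I*√21/2 ≈ 6.5 + 2.2913*I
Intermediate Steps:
B = 2 (B = -158 + 160 = 2)
√(-45 + 24)/B - 273/(-42) = √(-45 + 24)/2 - 273/(-42) = √(-21)*(½) - 273*(-1/42) = (I*√21)*(½) + 13/2 = I*√21/2 + 13/2 = 13/2 + I*√21/2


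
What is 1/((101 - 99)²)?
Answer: ¼ ≈ 0.25000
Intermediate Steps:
1/((101 - 99)²) = 1/(2²) = 1/4 = ¼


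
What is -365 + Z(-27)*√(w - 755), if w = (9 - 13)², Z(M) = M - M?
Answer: -365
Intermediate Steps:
Z(M) = 0
w = 16 (w = (-4)² = 16)
-365 + Z(-27)*√(w - 755) = -365 + 0*√(16 - 755) = -365 + 0*√(-739) = -365 + 0*(I*√739) = -365 + 0 = -365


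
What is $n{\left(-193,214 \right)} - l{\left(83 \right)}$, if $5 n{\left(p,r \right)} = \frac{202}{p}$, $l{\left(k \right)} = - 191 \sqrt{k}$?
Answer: $- \frac{202}{965} + 191 \sqrt{83} \approx 1739.9$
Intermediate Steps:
$n{\left(p,r \right)} = \frac{202}{5 p}$ ($n{\left(p,r \right)} = \frac{202 \frac{1}{p}}{5} = \frac{202}{5 p}$)
$n{\left(-193,214 \right)} - l{\left(83 \right)} = \frac{202}{5 \left(-193\right)} - - 191 \sqrt{83} = \frac{202}{5} \left(- \frac{1}{193}\right) + 191 \sqrt{83} = - \frac{202}{965} + 191 \sqrt{83}$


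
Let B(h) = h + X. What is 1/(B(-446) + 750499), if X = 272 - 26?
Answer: 1/750299 ≈ 1.3328e-6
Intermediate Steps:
X = 246
B(h) = 246 + h (B(h) = h + 246 = 246 + h)
1/(B(-446) + 750499) = 1/((246 - 446) + 750499) = 1/(-200 + 750499) = 1/750299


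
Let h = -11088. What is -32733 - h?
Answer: -21645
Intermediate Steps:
-32733 - h = -32733 - 1*(-11088) = -32733 + 11088 = -21645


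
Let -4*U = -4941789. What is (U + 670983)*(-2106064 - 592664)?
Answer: -5144936695722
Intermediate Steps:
U = 4941789/4 (U = -¼*(-4941789) = 4941789/4 ≈ 1.2354e+6)
(U + 670983)*(-2106064 - 592664) = (4941789/4 + 670983)*(-2106064 - 592664) = (7625721/4)*(-2698728) = -5144936695722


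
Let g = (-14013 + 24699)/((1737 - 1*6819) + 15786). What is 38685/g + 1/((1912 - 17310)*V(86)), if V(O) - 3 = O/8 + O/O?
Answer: 31349006540078/809003221 ≈ 38750.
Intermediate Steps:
g = 1781/1784 (g = 10686/((1737 - 6819) + 15786) = 10686/(-5082 + 15786) = 10686/10704 = 10686*(1/10704) = 1781/1784 ≈ 0.99832)
V(O) = 4 + O/8 (V(O) = 3 + (O/8 + O/O) = 3 + (O*(⅛) + 1) = 3 + (O/8 + 1) = 3 + (1 + O/8) = 4 + O/8)
38685/g + 1/((1912 - 17310)*V(86)) = 38685/(1781/1784) + 1/((1912 - 17310)*(4 + (⅛)*86)) = 38685*(1784/1781) + 1/((-15398)*(4 + 43/4)) = 69014040/1781 - 1/(15398*59/4) = 69014040/1781 - 1/15398*4/59 = 69014040/1781 - 2/454241 = 31349006540078/809003221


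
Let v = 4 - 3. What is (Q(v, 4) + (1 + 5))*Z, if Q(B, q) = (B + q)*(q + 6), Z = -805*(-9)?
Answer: 405720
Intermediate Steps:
Z = 7245
v = 1
Q(B, q) = (6 + q)*(B + q) (Q(B, q) = (B + q)*(6 + q) = (6 + q)*(B + q))
(Q(v, 4) + (1 + 5))*Z = ((4² + 6*1 + 6*4 + 1*4) + (1 + 5))*7245 = ((16 + 6 + 24 + 4) + 6)*7245 = (50 + 6)*7245 = 56*7245 = 405720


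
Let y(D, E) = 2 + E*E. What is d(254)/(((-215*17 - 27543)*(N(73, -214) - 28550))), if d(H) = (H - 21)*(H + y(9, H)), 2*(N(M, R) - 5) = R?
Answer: 3772969/223471274 ≈ 0.016883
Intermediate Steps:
y(D, E) = 2 + E²
N(M, R) = 5 + R/2
d(H) = (-21 + H)*(2 + H + H²) (d(H) = (H - 21)*(H + (2 + H²)) = (-21 + H)*(2 + H + H²))
d(254)/(((-215*17 - 27543)*(N(73, -214) - 28550))) = (-42 + 254³ - 20*254² - 19*254)/(((-215*17 - 27543)*((5 + (½)*(-214)) - 28550))) = (-42 + 16387064 - 20*64516 - 4826)/(((-3655 - 27543)*((5 - 107) - 28550))) = (-42 + 16387064 - 1290320 - 4826)/((-31198*(-102 - 28550))) = 15091876/((-31198*(-28652))) = 15091876/893885096 = 15091876*(1/893885096) = 3772969/223471274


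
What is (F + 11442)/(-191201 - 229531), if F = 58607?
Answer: -70049/420732 ≈ -0.16649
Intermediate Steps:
(F + 11442)/(-191201 - 229531) = (58607 + 11442)/(-191201 - 229531) = 70049/(-420732) = 70049*(-1/420732) = -70049/420732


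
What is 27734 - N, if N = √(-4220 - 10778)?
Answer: 27734 - I*√14998 ≈ 27734.0 - 122.47*I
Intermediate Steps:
N = I*√14998 (N = √(-14998) = I*√14998 ≈ 122.47*I)
27734 - N = 27734 - I*√14998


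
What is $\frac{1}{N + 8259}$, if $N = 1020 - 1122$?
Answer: $\frac{1}{8157} \approx 0.00012259$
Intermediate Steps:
$N = -102$ ($N = 1020 - 1122 = -102$)
$\frac{1}{N + 8259} = \frac{1}{-102 + 8259} = \frac{1}{8157}$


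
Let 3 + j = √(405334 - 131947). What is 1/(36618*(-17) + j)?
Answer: -207503/129172393898 - √273387/387517181694 ≈ -1.6078e-6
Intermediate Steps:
j = -3 + √273387 (j = -3 + √(405334 - 131947) = -3 + √273387 ≈ 519.86)
1/(36618*(-17) + j) = 1/(36618*(-17) + (-3 + √273387)) = 1/(-622506 + (-3 + √273387)) = 1/(-622509 + √273387)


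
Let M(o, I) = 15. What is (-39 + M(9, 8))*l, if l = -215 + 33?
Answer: 4368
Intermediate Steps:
l = -182
(-39 + M(9, 8))*l = (-39 + 15)*(-182) = -24*(-182) = 4368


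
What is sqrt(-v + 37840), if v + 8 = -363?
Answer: sqrt(38211) ≈ 195.48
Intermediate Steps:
v = -371 (v = -8 - 363 = -371)
sqrt(-v + 37840) = sqrt(-1*(-371) + 37840) = sqrt(371 + 37840) = sqrt(38211)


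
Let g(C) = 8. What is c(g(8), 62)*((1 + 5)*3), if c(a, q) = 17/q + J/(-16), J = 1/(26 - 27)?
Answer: 1503/248 ≈ 6.0605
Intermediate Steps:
J = -1 (J = 1/(-1) = -1)
c(a, q) = 1/16 + 17/q (c(a, q) = 17/q - 1/(-16) = 17/q - 1*(-1/16) = 17/q + 1/16 = 1/16 + 17/q)
c(g(8), 62)*((1 + 5)*3) = ((1/16)*(272 + 62)/62)*((1 + 5)*3) = ((1/16)*(1/62)*334)*(6*3) = (167/496)*18 = 1503/248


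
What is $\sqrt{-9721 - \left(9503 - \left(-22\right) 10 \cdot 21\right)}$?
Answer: $2 i \sqrt{5961} \approx 154.42 i$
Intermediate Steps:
$\sqrt{-9721 - \left(9503 - \left(-22\right) 10 \cdot 21\right)} = \sqrt{-9721 - 14123} = \sqrt{-23844} = 2 i \sqrt{5961}$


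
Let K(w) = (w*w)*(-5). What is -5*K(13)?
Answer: 4225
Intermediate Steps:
K(w) = -5*w² (K(w) = w²*(-5) = -5*w²)
-5*K(13) = -(-25)*13² = -(-25)*169 = -5*(-845) = 4225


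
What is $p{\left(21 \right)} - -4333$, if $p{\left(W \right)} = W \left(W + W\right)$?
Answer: $5215$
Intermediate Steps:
$p{\left(W \right)} = 2 W^{2}$ ($p{\left(W \right)} = W 2 W = 2 W^{2}$)
$p{\left(21 \right)} - -4333 = 2 \cdot 21^{2} - -4333 = 2 \cdot 441 + 4333 = 882 + 4333 = 5215$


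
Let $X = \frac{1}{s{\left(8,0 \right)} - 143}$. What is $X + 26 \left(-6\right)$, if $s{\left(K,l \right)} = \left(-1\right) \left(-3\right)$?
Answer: $- \frac{21841}{140} \approx -156.01$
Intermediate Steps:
$s{\left(K,l \right)} = 3$
$X = - \frac{1}{140}$ ($X = \frac{1}{3 - 143} = \frac{1}{-140} = - \frac{1}{140} \approx -0.0071429$)
$X + 26 \left(-6\right) = - \frac{1}{140} + 26 \left(-6\right) = - \frac{1}{140} - 156 = - \frac{21841}{140}$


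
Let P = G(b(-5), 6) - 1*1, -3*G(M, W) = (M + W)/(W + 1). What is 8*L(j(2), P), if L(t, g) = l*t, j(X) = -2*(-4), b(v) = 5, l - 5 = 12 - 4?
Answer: 832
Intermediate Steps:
l = 13 (l = 5 + (12 - 4) = 5 + 8 = 13)
G(M, W) = -(M + W)/(3*(1 + W)) (G(M, W) = -(M + W)/(3*(W + 1)) = -(M + W)/(3*(1 + W)))
j(X) = 8
P = -32/21 (P = (-1*5 - 1*6)/(3*(1 + 6)) - 1*1 = (⅓)*(-5 - 6)/7 - 1 = (⅓)*(⅐)*(-11) - 1 = -11/21 - 1 = -32/21 ≈ -1.5238)
L(t, g) = 13*t
8*L(j(2), P) = 8*(13*8) = 8*104 = 832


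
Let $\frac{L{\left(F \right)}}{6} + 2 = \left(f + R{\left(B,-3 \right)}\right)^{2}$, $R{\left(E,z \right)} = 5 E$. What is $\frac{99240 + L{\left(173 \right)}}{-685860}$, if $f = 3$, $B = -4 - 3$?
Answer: $- \frac{8781}{57155} \approx -0.15363$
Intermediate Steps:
$B = -7$
$L{\left(F \right)} = 6132$ ($L{\left(F \right)} = -12 + 6 \left(3 + 5 \left(-7\right)\right)^{2} = -12 + 6 \left(3 - 35\right)^{2} = -12 + 6 \left(-32\right)^{2} = -12 + 6 \cdot 1024 = -12 + 6144 = 6132$)
$\frac{99240 + L{\left(173 \right)}}{-685860} = \frac{99240 + 6132}{-685860} = 105372 \left(- \frac{1}{685860}\right) = - \frac{8781}{57155}$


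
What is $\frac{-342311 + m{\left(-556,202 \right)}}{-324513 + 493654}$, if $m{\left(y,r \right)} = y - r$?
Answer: $- \frac{343069}{169141} \approx -2.0283$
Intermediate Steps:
$\frac{-342311 + m{\left(-556,202 \right)}}{-324513 + 493654} = \frac{-342311 - 758}{-324513 + 493654} = \frac{-342311 - 758}{169141} = \left(-342311 - 758\right) \frac{1}{169141} = \left(-343069\right) \frac{1}{169141} = - \frac{343069}{169141}$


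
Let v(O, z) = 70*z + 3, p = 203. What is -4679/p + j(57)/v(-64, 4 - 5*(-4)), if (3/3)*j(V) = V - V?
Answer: -4679/203 ≈ -23.049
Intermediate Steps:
v(O, z) = 3 + 70*z
j(V) = 0 (j(V) = V - V = 0)
-4679/p + j(57)/v(-64, 4 - 5*(-4)) = -4679/203 + 0/(3 + 70*(4 - 5*(-4))) = -4679*1/203 + 0/(3 + 70*(4 + 20)) = -4679/203 + 0/(3 + 70*24) = -4679/203 + 0/(3 + 1680) = -4679/203 + 0/1683 = -4679/203 + 0*(1/1683) = -4679/203 + 0 = -4679/203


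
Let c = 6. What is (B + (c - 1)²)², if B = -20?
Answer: 25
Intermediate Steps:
(B + (c - 1)²)² = (-20 + (6 - 1)²)² = (-20 + 5²)² = (-20 + 25)² = 5² = 25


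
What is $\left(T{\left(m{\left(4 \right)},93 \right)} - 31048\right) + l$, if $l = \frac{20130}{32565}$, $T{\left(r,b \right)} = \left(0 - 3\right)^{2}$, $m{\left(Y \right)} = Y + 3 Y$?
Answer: $- \frac{67384327}{2171} \approx -31038.0$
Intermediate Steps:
$m{\left(Y \right)} = 4 Y$
$T{\left(r,b \right)} = 9$ ($T{\left(r,b \right)} = \left(-3\right)^{2} = 9$)
$l = \frac{1342}{2171}$ ($l = 20130 \cdot \frac{1}{32565} = \frac{1342}{2171} \approx 0.61815$)
$\left(T{\left(m{\left(4 \right)},93 \right)} - 31048\right) + l = \left(9 - 31048\right) + \frac{1342}{2171} = -31039 + \frac{1342}{2171} = - \frac{67384327}{2171}$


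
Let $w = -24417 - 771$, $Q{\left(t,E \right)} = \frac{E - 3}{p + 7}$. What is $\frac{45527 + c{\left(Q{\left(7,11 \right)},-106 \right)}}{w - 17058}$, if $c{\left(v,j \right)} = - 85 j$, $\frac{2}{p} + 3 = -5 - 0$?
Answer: $- \frac{18179}{14082} \approx -1.2909$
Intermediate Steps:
$p = - \frac{1}{4}$ ($p = \frac{2}{-3 - 5} = \frac{2}{-8} = 2 \left(- \frac{1}{8}\right) = - \frac{1}{4} \approx -0.25$)
$Q{\left(t,E \right)} = - \frac{4}{9} + \frac{4 E}{27}$ ($Q{\left(t,E \right)} = \frac{E - 3}{- \frac{1}{4} + 7} = \frac{-3 + E}{\frac{27}{4}} = \left(-3 + E\right) \frac{4}{27} = - \frac{4}{9} + \frac{4 E}{27}$)
$w = -25188$ ($w = -24417 - 771 = -25188$)
$\frac{45527 + c{\left(Q{\left(7,11 \right)},-106 \right)}}{w - 17058} = \frac{45527 - -9010}{-25188 - 17058} = \frac{45527 + 9010}{-42246} = 54537 \left(- \frac{1}{42246}\right) = - \frac{18179}{14082}$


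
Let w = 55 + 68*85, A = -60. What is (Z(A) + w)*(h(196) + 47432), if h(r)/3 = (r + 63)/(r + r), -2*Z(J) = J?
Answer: 15579217095/56 ≈ 2.7820e+8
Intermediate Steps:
Z(J) = -J/2
w = 5835 (w = 55 + 5780 = 5835)
h(r) = 3*(63 + r)/(2*r) (h(r) = 3*((r + 63)/(r + r)) = 3*((63 + r)/((2*r))) = 3*((63 + r)*(1/(2*r))) = 3*((63 + r)/(2*r)) = 3*(63 + r)/(2*r))
(Z(A) + w)*(h(196) + 47432) = (-1/2*(-60) + 5835)*((3/2)*(63 + 196)/196 + 47432) = (30 + 5835)*((3/2)*(1/196)*259 + 47432) = 5865*(111/56 + 47432) = 5865*(2656303/56) = 15579217095/56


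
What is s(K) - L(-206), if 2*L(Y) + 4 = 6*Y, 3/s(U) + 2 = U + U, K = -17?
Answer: 7439/12 ≈ 619.92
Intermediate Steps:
s(U) = 3/(-2 + 2*U) (s(U) = 3/(-2 + (U + U)) = 3/(-2 + 2*U))
L(Y) = -2 + 3*Y (L(Y) = -2 + (6*Y)/2 = -2 + 3*Y)
s(K) - L(-206) = 3/(2*(-1 - 17)) - (-2 + 3*(-206)) = (3/2)/(-18) - (-2 - 618) = (3/2)*(-1/18) - 1*(-620) = -1/12 + 620 = 7439/12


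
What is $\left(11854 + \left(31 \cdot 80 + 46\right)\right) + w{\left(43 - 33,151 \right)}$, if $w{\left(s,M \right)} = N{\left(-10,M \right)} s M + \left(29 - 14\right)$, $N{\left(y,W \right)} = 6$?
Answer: $23455$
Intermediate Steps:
$w{\left(s,M \right)} = 15 + 6 M s$ ($w{\left(s,M \right)} = 6 s M + \left(29 - 14\right) = 6 M s + 15 = 15 + 6 M s$)
$\left(11854 + \left(31 \cdot 80 + 46\right)\right) + w{\left(43 - 33,151 \right)} = \left(11854 + \left(31 \cdot 80 + 46\right)\right) + \left(15 + 6 \cdot 151 \left(43 - 33\right)\right) = \left(11854 + \left(2480 + 46\right)\right) + \left(15 + 6 \cdot 151 \cdot 10\right) = \left(11854 + 2526\right) + \left(15 + 9060\right) = 14380 + 9075 = 23455$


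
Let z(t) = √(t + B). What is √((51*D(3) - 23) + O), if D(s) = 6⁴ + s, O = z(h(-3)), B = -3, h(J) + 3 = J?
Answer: √(66226 + 3*I) ≈ 257.34 + 0.006*I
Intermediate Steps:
h(J) = -3 + J
z(t) = √(-3 + t) (z(t) = √(t - 3) = √(-3 + t))
O = 3*I (O = √(-3 + (-3 - 3)) = √(-3 - 6) = √(-9) = 3*I ≈ 3.0*I)
D(s) = 1296 + s
√((51*D(3) - 23) + O) = √((51*(1296 + 3) - 23) + 3*I) = √((51*1299 - 23) + 3*I) = √((66249 - 23) + 3*I) = √(66226 + 3*I)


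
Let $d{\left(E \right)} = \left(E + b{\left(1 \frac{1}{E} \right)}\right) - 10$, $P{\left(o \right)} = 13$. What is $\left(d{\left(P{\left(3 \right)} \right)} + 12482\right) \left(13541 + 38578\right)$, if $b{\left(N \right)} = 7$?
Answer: $651070548$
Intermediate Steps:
$d{\left(E \right)} = -3 + E$ ($d{\left(E \right)} = \left(E + 7\right) - 10 = \left(7 + E\right) - 10 = -3 + E$)
$\left(d{\left(P{\left(3 \right)} \right)} + 12482\right) \left(13541 + 38578\right) = \left(\left(-3 + 13\right) + 12482\right) \left(13541 + 38578\right) = \left(10 + 12482\right) 52119 = 12492 \cdot 52119 = 651070548$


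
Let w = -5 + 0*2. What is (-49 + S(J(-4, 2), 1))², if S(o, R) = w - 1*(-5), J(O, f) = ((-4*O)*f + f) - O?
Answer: 2401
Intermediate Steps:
w = -5 (w = -5 + 0 = -5)
J(O, f) = f - O - 4*O*f (J(O, f) = (-4*O*f + f) - O = (f - 4*O*f) - O = f - O - 4*O*f)
S(o, R) = 0 (S(o, R) = -5 - 1*(-5) = -5 + 5 = 0)
(-49 + S(J(-4, 2), 1))² = (-49 + 0)² = (-49)² = 2401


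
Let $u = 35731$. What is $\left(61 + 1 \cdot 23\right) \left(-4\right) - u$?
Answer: $-36067$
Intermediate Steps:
$\left(61 + 1 \cdot 23\right) \left(-4\right) - u = \left(61 + 1 \cdot 23\right) \left(-4\right) - 35731 = \left(61 + 23\right) \left(-4\right) - 35731 = 84 \left(-4\right) - 35731 = -336 - 35731 = -36067$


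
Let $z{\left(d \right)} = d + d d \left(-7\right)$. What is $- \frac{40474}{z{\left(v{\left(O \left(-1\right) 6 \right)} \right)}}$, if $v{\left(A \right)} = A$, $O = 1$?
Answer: $\frac{20237}{129} \approx 156.88$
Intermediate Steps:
$z{\left(d \right)} = d - 7 d^{2}$ ($z{\left(d \right)} = d + d^{2} \left(-7\right) = d - 7 d^{2}$)
$- \frac{40474}{z{\left(v{\left(O \left(-1\right) 6 \right)} \right)}} = - \frac{40474}{1 \left(-1\right) 6 \left(1 - 7 \cdot 1 \left(-1\right) 6\right)} = - \frac{40474}{\left(-1\right) 6 \left(1 - 7 \left(\left(-1\right) 6\right)\right)} = - \frac{40474}{\left(-6\right) \left(1 - -42\right)} = - \frac{40474}{\left(-6\right) \left(1 + 42\right)} = - \frac{40474}{\left(-6\right) 43} = - \frac{40474}{-258} = \left(-40474\right) \left(- \frac{1}{258}\right) = \frac{20237}{129}$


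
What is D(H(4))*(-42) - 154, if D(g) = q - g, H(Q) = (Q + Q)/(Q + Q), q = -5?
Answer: 98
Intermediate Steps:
H(Q) = 1 (H(Q) = (2*Q)/((2*Q)) = (2*Q)*(1/(2*Q)) = 1)
D(g) = -5 - g
D(H(4))*(-42) - 154 = (-5 - 1*1)*(-42) - 154 = (-5 - 1)*(-42) - 154 = -6*(-42) - 154 = 252 - 154 = 98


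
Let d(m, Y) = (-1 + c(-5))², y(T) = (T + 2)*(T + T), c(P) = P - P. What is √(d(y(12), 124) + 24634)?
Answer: √24635 ≈ 156.96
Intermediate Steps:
c(P) = 0
y(T) = 2*T*(2 + T) (y(T) = (2 + T)*(2*T) = 2*T*(2 + T))
d(m, Y) = 1 (d(m, Y) = (-1 + 0)² = (-1)² = 1)
√(d(y(12), 124) + 24634) = √(1 + 24634) = √24635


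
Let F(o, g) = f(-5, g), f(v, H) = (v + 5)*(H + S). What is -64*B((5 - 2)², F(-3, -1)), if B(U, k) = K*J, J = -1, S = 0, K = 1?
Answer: 64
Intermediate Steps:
f(v, H) = H*(5 + v) (f(v, H) = (v + 5)*(H + 0) = (5 + v)*H = H*(5 + v))
F(o, g) = 0 (F(o, g) = g*(5 - 5) = g*0 = 0)
B(U, k) = -1 (B(U, k) = 1*(-1) = -1)
-64*B((5 - 2)², F(-3, -1)) = -64*(-1) = 64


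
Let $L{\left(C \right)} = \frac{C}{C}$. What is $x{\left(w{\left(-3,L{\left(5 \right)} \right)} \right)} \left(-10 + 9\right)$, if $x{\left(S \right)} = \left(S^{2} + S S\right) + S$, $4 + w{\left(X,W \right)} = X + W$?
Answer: $-66$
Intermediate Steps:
$L{\left(C \right)} = 1$
$w{\left(X,W \right)} = -4 + W + X$ ($w{\left(X,W \right)} = -4 + \left(X + W\right) = -4 + \left(W + X\right) = -4 + W + X$)
$x{\left(S \right)} = S + 2 S^{2}$ ($x{\left(S \right)} = \left(S^{2} + S^{2}\right) + S = 2 S^{2} + S = S + 2 S^{2}$)
$x{\left(w{\left(-3,L{\left(5 \right)} \right)} \right)} \left(-10 + 9\right) = \left(-4 + 1 - 3\right) \left(1 + 2 \left(-4 + 1 - 3\right)\right) \left(-10 + 9\right) = - 6 \left(1 + 2 \left(-6\right)\right) \left(-1\right) = - 6 \left(1 - 12\right) \left(-1\right) = \left(-6\right) \left(-11\right) \left(-1\right) = 66 \left(-1\right) = -66$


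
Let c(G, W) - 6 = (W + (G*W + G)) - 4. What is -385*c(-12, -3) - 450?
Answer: -9305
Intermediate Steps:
c(G, W) = 2 + G + W + G*W (c(G, W) = 6 + ((W + (G*W + G)) - 4) = 6 + ((W + (G + G*W)) - 4) = 6 + ((G + W + G*W) - 4) = 6 + (-4 + G + W + G*W) = 2 + G + W + G*W)
-385*c(-12, -3) - 450 = -385*(2 - 12 - 3 - 12*(-3)) - 450 = -385*(2 - 12 - 3 + 36) - 450 = -385*23 - 450 = -8855 - 450 = -9305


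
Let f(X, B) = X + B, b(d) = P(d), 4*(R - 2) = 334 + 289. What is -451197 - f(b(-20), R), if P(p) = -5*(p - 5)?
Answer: -1805919/4 ≈ -4.5148e+5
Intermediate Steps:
R = 631/4 (R = 2 + (334 + 289)/4 = 2 + (1/4)*623 = 2 + 623/4 = 631/4 ≈ 157.75)
P(p) = 25 - 5*p (P(p) = -5*(-5 + p) = 25 - 5*p)
b(d) = 25 - 5*d
f(X, B) = B + X
-451197 - f(b(-20), R) = -451197 - (631/4 + (25 - 5*(-20))) = -451197 - (631/4 + (25 + 100)) = -451197 - (631/4 + 125) = -451197 - 1*1131/4 = -451197 - 1131/4 = -1805919/4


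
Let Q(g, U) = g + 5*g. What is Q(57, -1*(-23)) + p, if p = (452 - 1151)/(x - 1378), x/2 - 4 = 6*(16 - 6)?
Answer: 428199/1250 ≈ 342.56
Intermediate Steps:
x = 128 (x = 8 + 2*(6*(16 - 6)) = 8 + 2*(6*10) = 8 + 2*60 = 8 + 120 = 128)
Q(g, U) = 6*g
p = 699/1250 (p = (452 - 1151)/(128 - 1378) = -699/(-1250) = -699*(-1/1250) = 699/1250 ≈ 0.55920)
Q(57, -1*(-23)) + p = 6*57 + 699/1250 = 342 + 699/1250 = 428199/1250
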